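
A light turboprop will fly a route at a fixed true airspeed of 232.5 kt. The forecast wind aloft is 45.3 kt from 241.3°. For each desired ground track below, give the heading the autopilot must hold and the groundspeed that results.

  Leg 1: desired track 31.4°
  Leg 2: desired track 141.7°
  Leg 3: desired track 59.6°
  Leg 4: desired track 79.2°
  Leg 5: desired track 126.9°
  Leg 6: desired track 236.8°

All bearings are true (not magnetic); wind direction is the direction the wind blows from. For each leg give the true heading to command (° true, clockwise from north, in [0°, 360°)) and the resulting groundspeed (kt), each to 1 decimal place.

Leg 1: heading=25.8°, groundspeed=270.7 kt
Leg 2: heading=152.8°, groundspeed=235.7 kt
Leg 3: heading=59.3°, groundspeed=277.8 kt
Leg 4: heading=82.6°, groundspeed=275.2 kt
Leg 5: heading=137.1°, groundspeed=247.5 kt
Leg 6: heading=237.7°, groundspeed=187.3 kt

Leg 1: desired track 31.4°; wind correction -5.6° → command heading 25.8°, groundspeed 270.7 kt
Leg 2: desired track 141.7°; wind correction +11.1° → command heading 152.8°, groundspeed 235.7 kt
Leg 3: desired track 59.6°; wind correction -0.3° → command heading 59.3°, groundspeed 277.8 kt
Leg 4: desired track 79.2°; wind correction +3.4° → command heading 82.6°, groundspeed 275.2 kt
Leg 5: desired track 126.9°; wind correction +10.2° → command heading 137.1°, groundspeed 247.5 kt
Leg 6: desired track 236.8°; wind correction +0.9° → command heading 237.7°, groundspeed 187.3 kt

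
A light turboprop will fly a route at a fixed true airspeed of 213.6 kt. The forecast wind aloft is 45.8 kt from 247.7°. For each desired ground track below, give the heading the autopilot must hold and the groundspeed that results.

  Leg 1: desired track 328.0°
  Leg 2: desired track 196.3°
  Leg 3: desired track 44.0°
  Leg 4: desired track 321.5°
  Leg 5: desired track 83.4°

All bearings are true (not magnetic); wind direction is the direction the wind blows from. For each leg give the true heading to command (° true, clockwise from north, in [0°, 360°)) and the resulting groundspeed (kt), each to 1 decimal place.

Leg 1: desired track 328.0°; wind correction -12.2° → command heading 315.8°, groundspeed 201.1 kt
Leg 2: desired track 196.3°; wind correction +9.6° → command heading 205.9°, groundspeed 182.0 kt
Leg 3: desired track 44.0°; wind correction -4.9° → command heading 39.1°, groundspeed 254.7 kt
Leg 4: desired track 321.5°; wind correction -11.9° → command heading 309.6°, groundspeed 196.2 kt
Leg 5: desired track 83.4°; wind correction +3.3° → command heading 86.7°, groundspeed 257.3 kt

Leg 1: heading=315.8°, groundspeed=201.1 kt
Leg 2: heading=205.9°, groundspeed=182.0 kt
Leg 3: heading=39.1°, groundspeed=254.7 kt
Leg 4: heading=309.6°, groundspeed=196.2 kt
Leg 5: heading=86.7°, groundspeed=257.3 kt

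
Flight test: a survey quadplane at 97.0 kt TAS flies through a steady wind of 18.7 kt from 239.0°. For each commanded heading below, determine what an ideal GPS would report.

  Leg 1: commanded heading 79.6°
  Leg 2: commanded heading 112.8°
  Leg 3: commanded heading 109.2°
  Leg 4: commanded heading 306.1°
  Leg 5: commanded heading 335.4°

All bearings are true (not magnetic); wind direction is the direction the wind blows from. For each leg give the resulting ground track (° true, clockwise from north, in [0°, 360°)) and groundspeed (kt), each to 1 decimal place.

Leg 1: heading 79.6°; drift -3.3° → track 76.3°, groundspeed 114.7 kt
Leg 2: heading 112.8°; drift -8.0° → track 104.8°, groundspeed 109.1 kt
Leg 3: heading 109.2°; drift -7.5° → track 101.7°, groundspeed 109.9 kt
Leg 4: heading 306.1°; drift +10.9° → track 317.0°, groundspeed 91.4 kt
Leg 5: heading 335.4°; drift +10.6° → track 346.0°, groundspeed 100.8 kt

Leg 1: track=76.3°, groundspeed=114.7 kt
Leg 2: track=104.8°, groundspeed=109.1 kt
Leg 3: track=101.7°, groundspeed=109.9 kt
Leg 4: track=317.0°, groundspeed=91.4 kt
Leg 5: track=346.0°, groundspeed=100.8 kt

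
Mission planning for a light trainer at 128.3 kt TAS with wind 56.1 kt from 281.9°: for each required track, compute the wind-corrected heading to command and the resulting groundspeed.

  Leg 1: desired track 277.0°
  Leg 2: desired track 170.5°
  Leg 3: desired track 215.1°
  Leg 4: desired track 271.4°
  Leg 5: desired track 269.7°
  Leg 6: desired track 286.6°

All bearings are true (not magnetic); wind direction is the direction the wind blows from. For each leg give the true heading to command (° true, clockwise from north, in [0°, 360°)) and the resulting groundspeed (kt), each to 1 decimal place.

Leg 1: desired track 277.0°; wind correction +2.1° → command heading 279.1°, groundspeed 72.3 kt
Leg 2: desired track 170.5°; wind correction +24.0° → command heading 194.5°, groundspeed 137.7 kt
Leg 3: desired track 215.1°; wind correction +23.7° → command heading 238.8°, groundspeed 95.4 kt
Leg 4: desired track 271.4°; wind correction +4.6° → command heading 276.0°, groundspeed 72.7 kt
Leg 5: desired track 269.7°; wind correction +5.3° → command heading 275.0°, groundspeed 72.9 kt
Leg 6: desired track 286.6°; wind correction -2.1° → command heading 284.5°, groundspeed 72.3 kt

Leg 1: heading=279.1°, groundspeed=72.3 kt
Leg 2: heading=194.5°, groundspeed=137.7 kt
Leg 3: heading=238.8°, groundspeed=95.4 kt
Leg 4: heading=276.0°, groundspeed=72.7 kt
Leg 5: heading=275.0°, groundspeed=72.9 kt
Leg 6: heading=284.5°, groundspeed=72.3 kt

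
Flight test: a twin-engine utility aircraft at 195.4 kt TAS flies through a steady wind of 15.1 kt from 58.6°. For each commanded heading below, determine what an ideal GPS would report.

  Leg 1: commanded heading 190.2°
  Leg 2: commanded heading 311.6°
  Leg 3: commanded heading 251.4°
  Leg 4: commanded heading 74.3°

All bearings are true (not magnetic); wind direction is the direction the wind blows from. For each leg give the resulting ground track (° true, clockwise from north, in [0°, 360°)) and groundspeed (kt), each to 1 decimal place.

Leg 1: track=193.3°, groundspeed=205.7 kt
Leg 2: track=307.5°, groundspeed=200.3 kt
Leg 3: track=250.5°, groundspeed=210.2 kt
Leg 4: track=75.6°, groundspeed=180.9 kt

Leg 1: heading 190.2°; drift +3.1° → track 193.3°, groundspeed 205.7 kt
Leg 2: heading 311.6°; drift -4.1° → track 307.5°, groundspeed 200.3 kt
Leg 3: heading 251.4°; drift -0.9° → track 250.5°, groundspeed 210.2 kt
Leg 4: heading 74.3°; drift +1.3° → track 75.6°, groundspeed 180.9 kt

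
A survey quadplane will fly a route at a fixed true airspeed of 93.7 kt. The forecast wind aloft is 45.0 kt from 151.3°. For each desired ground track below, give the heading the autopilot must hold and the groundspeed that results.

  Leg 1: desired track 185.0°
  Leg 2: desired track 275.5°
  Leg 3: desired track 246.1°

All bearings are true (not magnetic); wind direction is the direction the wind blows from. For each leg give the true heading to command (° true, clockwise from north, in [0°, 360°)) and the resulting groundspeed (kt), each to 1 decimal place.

Leg 1: desired track 185.0°; wind correction -15.5° → command heading 169.5°, groundspeed 52.9 kt
Leg 2: desired track 275.5°; wind correction -23.4° → command heading 252.1°, groundspeed 111.3 kt
Leg 3: desired track 246.1°; wind correction -28.6° → command heading 217.5°, groundspeed 86.0 kt

Leg 1: heading=169.5°, groundspeed=52.9 kt
Leg 2: heading=252.1°, groundspeed=111.3 kt
Leg 3: heading=217.5°, groundspeed=86.0 kt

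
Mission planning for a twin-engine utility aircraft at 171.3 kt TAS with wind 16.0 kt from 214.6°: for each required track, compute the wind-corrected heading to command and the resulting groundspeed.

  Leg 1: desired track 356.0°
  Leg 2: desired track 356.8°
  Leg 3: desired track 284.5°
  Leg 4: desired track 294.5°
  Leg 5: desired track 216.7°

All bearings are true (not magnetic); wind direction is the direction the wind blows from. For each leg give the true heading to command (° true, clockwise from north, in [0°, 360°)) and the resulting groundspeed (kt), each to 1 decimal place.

Leg 1: heading=352.7°, groundspeed=183.5 kt
Leg 2: heading=353.5°, groundspeed=183.7 kt
Leg 3: heading=279.5°, groundspeed=165.1 kt
Leg 4: heading=289.2°, groundspeed=167.8 kt
Leg 5: heading=216.5°, groundspeed=155.3 kt

Leg 1: desired track 356.0°; wind correction -3.3° → command heading 352.7°, groundspeed 183.5 kt
Leg 2: desired track 356.8°; wind correction -3.3° → command heading 353.5°, groundspeed 183.7 kt
Leg 3: desired track 284.5°; wind correction -5.0° → command heading 279.5°, groundspeed 165.1 kt
Leg 4: desired track 294.5°; wind correction -5.3° → command heading 289.2°, groundspeed 167.8 kt
Leg 5: desired track 216.7°; wind correction -0.2° → command heading 216.5°, groundspeed 155.3 kt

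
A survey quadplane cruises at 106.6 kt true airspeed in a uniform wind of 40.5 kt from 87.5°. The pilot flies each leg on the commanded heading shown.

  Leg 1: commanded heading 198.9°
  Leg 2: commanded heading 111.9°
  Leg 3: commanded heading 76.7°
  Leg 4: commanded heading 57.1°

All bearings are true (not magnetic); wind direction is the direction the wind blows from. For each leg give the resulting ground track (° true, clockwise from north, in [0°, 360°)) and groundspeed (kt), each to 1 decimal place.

Leg 1: heading 198.9°; drift +17.3° → track 216.2°, groundspeed 127.1 kt
Leg 2: heading 111.9°; drift +13.5° → track 125.4°, groundspeed 71.7 kt
Leg 3: heading 76.7°; drift -6.5° → track 70.2°, groundspeed 67.2 kt
Leg 4: heading 57.1°; drift -16.0° → track 41.1°, groundspeed 74.5 kt

Leg 1: track=216.2°, groundspeed=127.1 kt
Leg 2: track=125.4°, groundspeed=71.7 kt
Leg 3: track=70.2°, groundspeed=67.2 kt
Leg 4: track=41.1°, groundspeed=74.5 kt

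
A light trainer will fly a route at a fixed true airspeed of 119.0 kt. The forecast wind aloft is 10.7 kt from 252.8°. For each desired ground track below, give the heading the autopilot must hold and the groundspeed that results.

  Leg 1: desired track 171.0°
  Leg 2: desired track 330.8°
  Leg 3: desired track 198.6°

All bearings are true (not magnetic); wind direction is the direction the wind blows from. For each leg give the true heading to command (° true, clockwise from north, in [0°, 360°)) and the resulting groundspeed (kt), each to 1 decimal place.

Leg 1: desired track 171.0°; wind correction +5.1° → command heading 176.1°, groundspeed 117.0 kt
Leg 2: desired track 330.8°; wind correction -5.0° → command heading 325.8°, groundspeed 116.3 kt
Leg 3: desired track 198.6°; wind correction +4.2° → command heading 202.8°, groundspeed 112.4 kt

Leg 1: heading=176.1°, groundspeed=117.0 kt
Leg 2: heading=325.8°, groundspeed=116.3 kt
Leg 3: heading=202.8°, groundspeed=112.4 kt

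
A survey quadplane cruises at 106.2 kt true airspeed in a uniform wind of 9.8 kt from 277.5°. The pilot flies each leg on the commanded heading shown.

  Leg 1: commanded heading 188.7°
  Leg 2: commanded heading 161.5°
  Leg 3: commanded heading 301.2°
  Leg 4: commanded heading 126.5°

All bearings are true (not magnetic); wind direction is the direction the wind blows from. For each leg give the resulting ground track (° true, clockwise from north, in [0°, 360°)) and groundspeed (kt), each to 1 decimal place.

Leg 1: heading 188.7°; drift -5.3° → track 183.4°, groundspeed 106.4 kt
Leg 2: heading 161.5°; drift -4.6° → track 156.9°, groundspeed 110.8 kt
Leg 3: heading 301.2°; drift +2.3° → track 303.5°, groundspeed 97.3 kt
Leg 4: heading 126.5°; drift -2.4° → track 124.1°, groundspeed 114.9 kt

Leg 1: track=183.4°, groundspeed=106.4 kt
Leg 2: track=156.9°, groundspeed=110.8 kt
Leg 3: track=303.5°, groundspeed=97.3 kt
Leg 4: track=124.1°, groundspeed=114.9 kt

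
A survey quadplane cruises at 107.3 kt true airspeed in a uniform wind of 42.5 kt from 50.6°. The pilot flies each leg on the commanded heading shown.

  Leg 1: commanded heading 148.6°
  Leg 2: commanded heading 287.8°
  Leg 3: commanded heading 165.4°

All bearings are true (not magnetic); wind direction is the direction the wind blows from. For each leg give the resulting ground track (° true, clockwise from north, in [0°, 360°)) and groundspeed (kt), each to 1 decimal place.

Leg 1: track=169.0°, groundspeed=120.8 kt
Leg 2: track=272.5°, groundspeed=135.1 kt
Leg 3: track=182.5°, groundspeed=130.9 kt

Leg 1: heading 148.6°; drift +20.4° → track 169.0°, groundspeed 120.8 kt
Leg 2: heading 287.8°; drift -15.3° → track 272.5°, groundspeed 135.1 kt
Leg 3: heading 165.4°; drift +17.1° → track 182.5°, groundspeed 130.9 kt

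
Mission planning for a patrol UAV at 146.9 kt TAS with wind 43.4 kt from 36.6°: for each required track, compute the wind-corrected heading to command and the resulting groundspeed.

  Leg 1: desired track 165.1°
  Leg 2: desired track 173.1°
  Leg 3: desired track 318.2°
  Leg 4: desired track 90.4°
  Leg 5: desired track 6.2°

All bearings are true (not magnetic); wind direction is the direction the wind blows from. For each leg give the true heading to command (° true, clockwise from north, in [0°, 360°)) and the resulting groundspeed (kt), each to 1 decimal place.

Leg 1: desired track 165.1°; wind correction -13.4° → command heading 151.7°, groundspeed 169.9 kt
Leg 2: desired track 173.1°; wind correction -11.7° → command heading 161.4°, groundspeed 175.3 kt
Leg 3: desired track 318.2°; wind correction +16.8° → command heading 335.0°, groundspeed 131.9 kt
Leg 4: desired track 90.4°; wind correction -13.8° → command heading 76.6°, groundspeed 117.0 kt
Leg 5: desired track 6.2°; wind correction +8.6° → command heading 14.8°, groundspeed 107.8 kt

Leg 1: heading=151.7°, groundspeed=169.9 kt
Leg 2: heading=161.4°, groundspeed=175.3 kt
Leg 3: heading=335.0°, groundspeed=131.9 kt
Leg 4: heading=76.6°, groundspeed=117.0 kt
Leg 5: heading=14.8°, groundspeed=107.8 kt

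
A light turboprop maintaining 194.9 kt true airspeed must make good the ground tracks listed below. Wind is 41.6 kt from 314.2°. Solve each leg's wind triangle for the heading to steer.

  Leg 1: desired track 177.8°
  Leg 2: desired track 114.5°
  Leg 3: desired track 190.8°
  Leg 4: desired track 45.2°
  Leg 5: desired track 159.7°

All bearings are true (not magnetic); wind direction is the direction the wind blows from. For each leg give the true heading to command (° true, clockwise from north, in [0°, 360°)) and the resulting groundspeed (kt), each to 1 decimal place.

Leg 1: heading=186.3°, groundspeed=222.9 kt
Leg 2: heading=110.4°, groundspeed=233.6 kt
Leg 3: heading=201.1°, groundspeed=214.7 kt
Leg 4: heading=32.9°, groundspeed=191.1 kt
Leg 5: heading=165.0°, groundspeed=231.6 kt

Leg 1: desired track 177.8°; wind correction +8.5° → command heading 186.3°, groundspeed 222.9 kt
Leg 2: desired track 114.5°; wind correction -4.1° → command heading 110.4°, groundspeed 233.6 kt
Leg 3: desired track 190.8°; wind correction +10.3° → command heading 201.1°, groundspeed 214.7 kt
Leg 4: desired track 45.2°; wind correction -12.3° → command heading 32.9°, groundspeed 191.1 kt
Leg 5: desired track 159.7°; wind correction +5.3° → command heading 165.0°, groundspeed 231.6 kt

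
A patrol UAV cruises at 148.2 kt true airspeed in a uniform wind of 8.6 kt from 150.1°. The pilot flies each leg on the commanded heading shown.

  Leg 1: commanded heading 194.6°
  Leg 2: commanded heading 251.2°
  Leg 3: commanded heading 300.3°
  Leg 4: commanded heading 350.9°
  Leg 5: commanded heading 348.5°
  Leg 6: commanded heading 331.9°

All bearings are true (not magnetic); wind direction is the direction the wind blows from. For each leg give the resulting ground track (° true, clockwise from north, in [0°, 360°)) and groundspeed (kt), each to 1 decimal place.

Leg 1: track=197.0°, groundspeed=142.2 kt
Leg 2: track=254.4°, groundspeed=150.1 kt
Leg 3: track=301.9°, groundspeed=155.7 kt
Leg 4: track=349.8°, groundspeed=156.3 kt
Leg 5: track=347.5°, groundspeed=156.4 kt
Leg 6: track=331.8°, groundspeed=156.8 kt

Leg 1: heading 194.6°; drift +2.4° → track 197.0°, groundspeed 142.2 kt
Leg 2: heading 251.2°; drift +3.2° → track 254.4°, groundspeed 150.1 kt
Leg 3: heading 300.3°; drift +1.6° → track 301.9°, groundspeed 155.7 kt
Leg 4: heading 350.9°; drift -1.1° → track 349.8°, groundspeed 156.3 kt
Leg 5: heading 348.5°; drift -1.0° → track 347.5°, groundspeed 156.4 kt
Leg 6: heading 331.9°; drift -0.1° → track 331.8°, groundspeed 156.8 kt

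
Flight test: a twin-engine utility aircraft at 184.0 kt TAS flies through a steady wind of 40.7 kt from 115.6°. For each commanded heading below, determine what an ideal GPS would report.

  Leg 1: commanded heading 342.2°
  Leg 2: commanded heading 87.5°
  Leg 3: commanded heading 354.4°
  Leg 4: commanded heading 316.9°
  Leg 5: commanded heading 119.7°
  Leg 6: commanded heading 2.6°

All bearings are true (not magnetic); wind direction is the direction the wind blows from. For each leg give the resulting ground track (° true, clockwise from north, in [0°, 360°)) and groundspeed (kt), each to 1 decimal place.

Leg 1: heading 342.2°; drift -7.9° → track 334.3°, groundspeed 214.0 kt
Leg 2: heading 87.5°; drift -7.4° → track 80.1°, groundspeed 149.3 kt
Leg 3: heading 354.4°; drift -9.6° → track 344.8°, groundspeed 208.0 kt
Leg 4: heading 316.9°; drift -3.8° → track 313.1°, groundspeed 222.4 kt
Leg 5: heading 119.7°; drift +1.2° → track 120.9°, groundspeed 143.4 kt
Leg 6: heading 2.6°; drift -10.6° → track 352.0°, groundspeed 203.4 kt

Leg 1: track=334.3°, groundspeed=214.0 kt
Leg 2: track=80.1°, groundspeed=149.3 kt
Leg 3: track=344.8°, groundspeed=208.0 kt
Leg 4: track=313.1°, groundspeed=222.4 kt
Leg 5: track=120.9°, groundspeed=143.4 kt
Leg 6: track=352.0°, groundspeed=203.4 kt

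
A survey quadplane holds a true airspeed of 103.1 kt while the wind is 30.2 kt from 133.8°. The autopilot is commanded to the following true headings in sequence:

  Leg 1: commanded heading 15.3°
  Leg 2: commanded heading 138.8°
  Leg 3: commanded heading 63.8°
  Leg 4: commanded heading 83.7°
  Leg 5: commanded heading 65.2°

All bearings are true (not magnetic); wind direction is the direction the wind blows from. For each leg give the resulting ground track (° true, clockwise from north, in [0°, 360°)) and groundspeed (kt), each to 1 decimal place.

Leg 1: heading 15.3°; drift -12.7° → track 2.6°, groundspeed 120.5 kt
Leg 2: heading 138.8°; drift +2.1° → track 140.9°, groundspeed 73.1 kt
Leg 3: heading 63.8°; drift -17.0° → track 46.8°, groundspeed 97.0 kt
Leg 4: heading 83.7°; drift -15.5° → track 68.2°, groundspeed 86.9 kt
Leg 5: heading 65.2°; drift -17.0° → track 48.2°, groundspeed 96.3 kt

Leg 1: track=2.6°, groundspeed=120.5 kt
Leg 2: track=140.9°, groundspeed=73.1 kt
Leg 3: track=46.8°, groundspeed=97.0 kt
Leg 4: track=68.2°, groundspeed=86.9 kt
Leg 5: track=48.2°, groundspeed=96.3 kt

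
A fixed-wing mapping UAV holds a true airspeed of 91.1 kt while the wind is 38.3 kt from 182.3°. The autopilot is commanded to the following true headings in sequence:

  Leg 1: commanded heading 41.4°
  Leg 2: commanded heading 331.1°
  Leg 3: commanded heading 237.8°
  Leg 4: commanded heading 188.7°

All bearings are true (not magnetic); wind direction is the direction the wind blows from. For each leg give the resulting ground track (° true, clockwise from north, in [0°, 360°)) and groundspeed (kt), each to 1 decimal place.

Leg 1: track=30.1°, groundspeed=123.2 kt
Leg 2: track=340.2°, groundspeed=125.4 kt
Leg 3: track=262.3°, groundspeed=76.2 kt
Leg 4: track=193.3°, groundspeed=53.2 kt

Leg 1: heading 41.4°; drift -11.3° → track 30.1°, groundspeed 123.2 kt
Leg 2: heading 331.1°; drift +9.1° → track 340.2°, groundspeed 125.4 kt
Leg 3: heading 237.8°; drift +24.5° → track 262.3°, groundspeed 76.2 kt
Leg 4: heading 188.7°; drift +4.6° → track 193.3°, groundspeed 53.2 kt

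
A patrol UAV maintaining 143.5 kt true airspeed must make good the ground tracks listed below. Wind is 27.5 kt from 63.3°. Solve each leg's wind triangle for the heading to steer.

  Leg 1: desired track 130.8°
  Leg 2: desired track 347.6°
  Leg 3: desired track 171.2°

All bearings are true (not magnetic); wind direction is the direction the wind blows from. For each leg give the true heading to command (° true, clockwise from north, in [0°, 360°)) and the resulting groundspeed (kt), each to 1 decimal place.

Leg 1: heading=120.6°, groundspeed=130.7 kt
Leg 2: heading=358.3°, groundspeed=134.2 kt
Leg 3: heading=160.7°, groundspeed=149.5 kt

Leg 1: desired track 130.8°; wind correction -10.2° → command heading 120.6°, groundspeed 130.7 kt
Leg 2: desired track 347.6°; wind correction +10.7° → command heading 358.3°, groundspeed 134.2 kt
Leg 3: desired track 171.2°; wind correction -10.5° → command heading 160.7°, groundspeed 149.5 kt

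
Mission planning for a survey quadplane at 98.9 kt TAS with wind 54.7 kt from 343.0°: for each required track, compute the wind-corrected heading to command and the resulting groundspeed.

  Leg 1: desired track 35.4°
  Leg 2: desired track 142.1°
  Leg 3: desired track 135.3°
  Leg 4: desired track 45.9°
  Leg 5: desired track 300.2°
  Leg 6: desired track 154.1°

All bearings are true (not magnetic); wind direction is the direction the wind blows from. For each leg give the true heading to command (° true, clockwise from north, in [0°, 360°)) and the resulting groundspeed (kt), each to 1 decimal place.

Leg 1: desired track 35.4°; wind correction -26.0° → command heading 9.4°, groundspeed 55.5 kt
Leg 2: desired track 142.1°; wind correction -11.4° → command heading 130.7°, groundspeed 148.1 kt
Leg 3: desired track 135.3°; wind correction -14.9° → command heading 120.4°, groundspeed 144.0 kt
Leg 4: desired track 45.9°; wind correction -29.5° → command heading 16.4°, groundspeed 61.2 kt
Leg 5: desired track 300.2°; wind correction +22.1° → command heading 322.3°, groundspeed 51.5 kt
Leg 6: desired track 154.1°; wind correction -4.9° → command heading 149.2°, groundspeed 152.6 kt

Leg 1: heading=9.4°, groundspeed=55.5 kt
Leg 2: heading=130.7°, groundspeed=148.1 kt
Leg 3: heading=120.4°, groundspeed=144.0 kt
Leg 4: heading=16.4°, groundspeed=61.2 kt
Leg 5: heading=322.3°, groundspeed=51.5 kt
Leg 6: heading=149.2°, groundspeed=152.6 kt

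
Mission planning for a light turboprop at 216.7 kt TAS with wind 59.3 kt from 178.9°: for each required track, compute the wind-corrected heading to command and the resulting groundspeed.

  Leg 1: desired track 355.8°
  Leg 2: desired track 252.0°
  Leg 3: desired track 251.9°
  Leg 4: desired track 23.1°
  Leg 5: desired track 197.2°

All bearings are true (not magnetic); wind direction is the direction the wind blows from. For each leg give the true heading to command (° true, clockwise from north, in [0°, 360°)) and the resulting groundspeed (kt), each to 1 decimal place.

Leg 1: heading=355.0°, groundspeed=275.9 kt
Leg 2: heading=236.8°, groundspeed=191.9 kt
Leg 3: heading=236.7°, groundspeed=191.8 kt
Leg 4: heading=29.5°, groundspeed=269.4 kt
Leg 5: heading=192.3°, groundspeed=159.6 kt

Leg 1: desired track 355.8°; wind correction -0.8° → command heading 355.0°, groundspeed 275.9 kt
Leg 2: desired track 252.0°; wind correction -15.2° → command heading 236.8°, groundspeed 191.9 kt
Leg 3: desired track 251.9°; wind correction -15.2° → command heading 236.7°, groundspeed 191.8 kt
Leg 4: desired track 23.1°; wind correction +6.4° → command heading 29.5°, groundspeed 269.4 kt
Leg 5: desired track 197.2°; wind correction -4.9° → command heading 192.3°, groundspeed 159.6 kt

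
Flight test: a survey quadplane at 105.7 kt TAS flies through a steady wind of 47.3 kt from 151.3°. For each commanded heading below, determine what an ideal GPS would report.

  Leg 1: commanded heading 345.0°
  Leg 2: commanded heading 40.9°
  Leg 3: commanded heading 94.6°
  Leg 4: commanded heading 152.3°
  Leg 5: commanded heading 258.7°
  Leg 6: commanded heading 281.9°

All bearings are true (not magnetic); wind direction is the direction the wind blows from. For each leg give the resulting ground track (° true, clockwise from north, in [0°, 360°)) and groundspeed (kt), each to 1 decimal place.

Leg 1: track=340.8°, groundspeed=152.1 kt
Leg 2: track=21.0°, groundspeed=130.0 kt
Leg 3: track=68.2°, groundspeed=89.0 kt
Leg 4: track=153.1°, groundspeed=58.4 kt
Leg 5: track=279.3°, groundspeed=128.1 kt
Leg 6: track=296.6°, groundspeed=141.1 kt

Leg 1: heading 345.0°; drift -4.2° → track 340.8°, groundspeed 152.1 kt
Leg 2: heading 40.9°; drift -19.9° → track 21.0°, groundspeed 130.0 kt
Leg 3: heading 94.6°; drift -26.4° → track 68.2°, groundspeed 89.0 kt
Leg 4: heading 152.3°; drift +0.8° → track 153.1°, groundspeed 58.4 kt
Leg 5: heading 258.7°; drift +20.6° → track 279.3°, groundspeed 128.1 kt
Leg 6: heading 281.9°; drift +14.7° → track 296.6°, groundspeed 141.1 kt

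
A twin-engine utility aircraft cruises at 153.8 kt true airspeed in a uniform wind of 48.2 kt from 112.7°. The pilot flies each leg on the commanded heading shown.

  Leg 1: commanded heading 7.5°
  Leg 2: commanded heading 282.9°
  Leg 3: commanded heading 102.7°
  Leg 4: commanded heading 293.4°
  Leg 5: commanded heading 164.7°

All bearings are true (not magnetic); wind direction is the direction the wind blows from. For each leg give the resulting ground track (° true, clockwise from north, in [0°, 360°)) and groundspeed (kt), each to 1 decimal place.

Leg 1: track=351.9°, groundspeed=172.8 kt
Leg 2: track=285.2°, groundspeed=201.5 kt
Leg 3: track=98.2°, groundspeed=106.7 kt
Leg 4: track=293.2°, groundspeed=202.0 kt
Leg 5: track=181.7°, groundspeed=129.8 kt

Leg 1: heading 7.5°; drift -15.6° → track 351.9°, groundspeed 172.8 kt
Leg 2: heading 282.9°; drift +2.3° → track 285.2°, groundspeed 201.5 kt
Leg 3: heading 102.7°; drift -4.5° → track 98.2°, groundspeed 106.7 kt
Leg 4: heading 293.4°; drift -0.2° → track 293.2°, groundspeed 202.0 kt
Leg 5: heading 164.7°; drift +17.0° → track 181.7°, groundspeed 129.8 kt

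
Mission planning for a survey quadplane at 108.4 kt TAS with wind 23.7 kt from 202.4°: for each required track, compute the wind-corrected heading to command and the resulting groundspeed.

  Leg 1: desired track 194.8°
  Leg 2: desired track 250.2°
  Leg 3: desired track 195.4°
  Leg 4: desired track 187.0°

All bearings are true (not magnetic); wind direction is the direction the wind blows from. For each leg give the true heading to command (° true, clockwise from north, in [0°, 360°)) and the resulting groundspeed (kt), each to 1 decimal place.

Leg 1: heading=196.5°, groundspeed=84.9 kt
Leg 2: heading=240.9°, groundspeed=91.0 kt
Leg 3: heading=196.9°, groundspeed=84.8 kt
Leg 4: heading=190.3°, groundspeed=85.4 kt

Leg 1: desired track 194.8°; wind correction +1.7° → command heading 196.5°, groundspeed 84.9 kt
Leg 2: desired track 250.2°; wind correction -9.3° → command heading 240.9°, groundspeed 91.0 kt
Leg 3: desired track 195.4°; wind correction +1.5° → command heading 196.9°, groundspeed 84.8 kt
Leg 4: desired track 187.0°; wind correction +3.3° → command heading 190.3°, groundspeed 85.4 kt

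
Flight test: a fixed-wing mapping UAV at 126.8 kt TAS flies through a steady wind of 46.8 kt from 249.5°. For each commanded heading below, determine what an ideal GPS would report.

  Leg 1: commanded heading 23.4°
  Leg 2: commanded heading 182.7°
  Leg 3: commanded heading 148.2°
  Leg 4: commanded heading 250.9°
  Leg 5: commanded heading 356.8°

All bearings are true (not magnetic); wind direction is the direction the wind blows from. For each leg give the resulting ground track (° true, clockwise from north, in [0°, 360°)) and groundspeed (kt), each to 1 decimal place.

Leg 1: heading 23.4°; drift +12.0° → track 35.4°, groundspeed 162.8 kt
Leg 2: heading 182.7°; drift -21.7° → track 161.0°, groundspeed 116.6 kt
Leg 3: heading 148.2°; drift -18.7° → track 129.5°, groundspeed 143.5 kt
Leg 4: heading 250.9°; drift +0.8° → track 251.7°, groundspeed 80.0 kt
Leg 5: heading 356.8°; drift +17.6° → track 14.4°, groundspeed 147.6 kt

Leg 1: track=35.4°, groundspeed=162.8 kt
Leg 2: track=161.0°, groundspeed=116.6 kt
Leg 3: track=129.5°, groundspeed=143.5 kt
Leg 4: track=251.7°, groundspeed=80.0 kt
Leg 5: track=14.4°, groundspeed=147.6 kt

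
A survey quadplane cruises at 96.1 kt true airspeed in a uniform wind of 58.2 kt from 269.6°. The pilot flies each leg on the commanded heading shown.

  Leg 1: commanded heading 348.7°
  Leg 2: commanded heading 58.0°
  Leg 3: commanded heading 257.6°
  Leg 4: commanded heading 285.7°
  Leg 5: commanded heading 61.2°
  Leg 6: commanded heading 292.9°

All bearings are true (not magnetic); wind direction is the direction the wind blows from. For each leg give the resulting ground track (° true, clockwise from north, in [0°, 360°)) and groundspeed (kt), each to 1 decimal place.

Leg 1: heading 348.7°; drift +33.9° → track 22.6°, groundspeed 102.5 kt
Leg 2: heading 58.0°; drift +11.8° → track 69.8°, groundspeed 148.8 kt
Leg 3: heading 257.6°; drift -17.2° → track 240.4°, groundspeed 41.0 kt
Leg 4: heading 285.7°; drift +21.9° → track 307.6°, groundspeed 43.3 kt
Leg 5: heading 61.2°; drift +10.6° → track 71.8°, groundspeed 149.9 kt
Leg 6: heading 292.9°; drift +28.4° → track 321.3°, groundspeed 48.5 kt

Leg 1: track=22.6°, groundspeed=102.5 kt
Leg 2: track=69.8°, groundspeed=148.8 kt
Leg 3: track=240.4°, groundspeed=41.0 kt
Leg 4: track=307.6°, groundspeed=43.3 kt
Leg 5: track=71.8°, groundspeed=149.9 kt
Leg 6: track=321.3°, groundspeed=48.5 kt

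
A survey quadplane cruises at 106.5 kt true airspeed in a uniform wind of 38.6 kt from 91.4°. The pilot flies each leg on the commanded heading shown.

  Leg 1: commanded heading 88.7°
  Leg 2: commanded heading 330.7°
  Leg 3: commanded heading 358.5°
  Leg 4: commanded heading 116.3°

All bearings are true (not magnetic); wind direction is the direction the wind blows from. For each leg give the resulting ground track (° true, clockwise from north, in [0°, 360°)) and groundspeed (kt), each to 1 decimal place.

Leg 1: heading 88.7°; drift -1.5° → track 87.2°, groundspeed 68.0 kt
Leg 2: heading 330.7°; drift -14.7° → track 316.0°, groundspeed 130.5 kt
Leg 3: heading 358.5°; drift -19.6° → track 338.9°, groundspeed 115.1 kt
Leg 4: heading 116.3°; drift +12.8° → track 129.1°, groundspeed 73.3 kt

Leg 1: track=87.2°, groundspeed=68.0 kt
Leg 2: track=316.0°, groundspeed=130.5 kt
Leg 3: track=338.9°, groundspeed=115.1 kt
Leg 4: track=129.1°, groundspeed=73.3 kt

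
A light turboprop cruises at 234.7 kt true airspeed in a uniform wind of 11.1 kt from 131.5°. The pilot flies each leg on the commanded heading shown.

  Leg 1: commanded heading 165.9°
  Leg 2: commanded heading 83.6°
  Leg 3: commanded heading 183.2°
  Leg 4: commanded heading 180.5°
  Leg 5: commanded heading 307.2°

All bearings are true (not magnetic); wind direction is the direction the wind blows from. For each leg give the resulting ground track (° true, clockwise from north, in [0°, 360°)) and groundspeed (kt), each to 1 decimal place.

Leg 1: track=167.5°, groundspeed=225.6 kt
Leg 2: track=81.5°, groundspeed=227.4 kt
Leg 3: track=185.4°, groundspeed=228.0 kt
Leg 4: track=182.6°, groundspeed=227.6 kt
Leg 5: track=307.4°, groundspeed=245.8 kt

Leg 1: heading 165.9°; drift +1.6° → track 167.5°, groundspeed 225.6 kt
Leg 2: heading 83.6°; drift -2.1° → track 81.5°, groundspeed 227.4 kt
Leg 3: heading 183.2°; drift +2.2° → track 185.4°, groundspeed 228.0 kt
Leg 4: heading 180.5°; drift +2.1° → track 182.6°, groundspeed 227.6 kt
Leg 5: heading 307.2°; drift +0.2° → track 307.4°, groundspeed 245.8 kt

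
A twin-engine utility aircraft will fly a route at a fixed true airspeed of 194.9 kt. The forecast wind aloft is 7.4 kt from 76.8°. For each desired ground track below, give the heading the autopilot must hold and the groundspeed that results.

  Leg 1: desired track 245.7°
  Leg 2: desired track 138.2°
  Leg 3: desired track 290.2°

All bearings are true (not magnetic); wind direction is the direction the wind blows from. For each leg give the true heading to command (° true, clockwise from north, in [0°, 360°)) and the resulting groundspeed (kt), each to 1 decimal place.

Leg 1: desired track 245.7°; wind correction -0.4° → command heading 245.3°, groundspeed 202.2 kt
Leg 2: desired track 138.2°; wind correction -1.9° → command heading 136.3°, groundspeed 191.2 kt
Leg 3: desired track 290.2°; wind correction +1.2° → command heading 291.4°, groundspeed 201.0 kt

Leg 1: heading=245.3°, groundspeed=202.2 kt
Leg 2: heading=136.3°, groundspeed=191.2 kt
Leg 3: heading=291.4°, groundspeed=201.0 kt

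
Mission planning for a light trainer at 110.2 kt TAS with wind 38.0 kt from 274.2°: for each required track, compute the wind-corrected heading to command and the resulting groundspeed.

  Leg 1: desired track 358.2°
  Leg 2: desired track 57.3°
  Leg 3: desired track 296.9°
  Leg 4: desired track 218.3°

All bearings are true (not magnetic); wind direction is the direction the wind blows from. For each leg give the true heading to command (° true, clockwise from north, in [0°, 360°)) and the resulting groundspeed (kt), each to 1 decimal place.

Leg 1: heading=338.1°, groundspeed=99.5 kt
Leg 2: heading=45.4°, groundspeed=138.2 kt
Leg 3: heading=289.3°, groundspeed=74.2 kt
Leg 4: heading=234.9°, groundspeed=84.3 kt

Leg 1: desired track 358.2°; wind correction -20.1° → command heading 338.1°, groundspeed 99.5 kt
Leg 2: desired track 57.3°; wind correction -11.9° → command heading 45.4°, groundspeed 138.2 kt
Leg 3: desired track 296.9°; wind correction -7.6° → command heading 289.3°, groundspeed 74.2 kt
Leg 4: desired track 218.3°; wind correction +16.6° → command heading 234.9°, groundspeed 84.3 kt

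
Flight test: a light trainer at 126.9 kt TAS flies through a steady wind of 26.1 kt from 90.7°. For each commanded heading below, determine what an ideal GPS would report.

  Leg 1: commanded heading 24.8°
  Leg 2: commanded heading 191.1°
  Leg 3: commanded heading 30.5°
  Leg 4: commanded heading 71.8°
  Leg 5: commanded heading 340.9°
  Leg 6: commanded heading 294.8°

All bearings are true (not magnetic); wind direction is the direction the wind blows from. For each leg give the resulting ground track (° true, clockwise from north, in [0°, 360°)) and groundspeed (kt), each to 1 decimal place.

Leg 1: track=13.2°, groundspeed=118.7 kt
Leg 2: track=202.1°, groundspeed=134.1 kt
Leg 3: track=19.3°, groundspeed=116.2 kt
Leg 4: track=67.1°, groundspeed=102.6 kt
Leg 5: track=330.6°, groundspeed=137.9 kt
Leg 6: track=290.8°, groundspeed=151.1 kt

Leg 1: heading 24.8°; drift -11.6° → track 13.2°, groundspeed 118.7 kt
Leg 2: heading 191.1°; drift +11.0° → track 202.1°, groundspeed 134.1 kt
Leg 3: heading 30.5°; drift -11.2° → track 19.3°, groundspeed 116.2 kt
Leg 4: heading 71.8°; drift -4.7° → track 67.1°, groundspeed 102.6 kt
Leg 5: heading 340.9°; drift -10.3° → track 330.6°, groundspeed 137.9 kt
Leg 6: heading 294.8°; drift -4.0° → track 290.8°, groundspeed 151.1 kt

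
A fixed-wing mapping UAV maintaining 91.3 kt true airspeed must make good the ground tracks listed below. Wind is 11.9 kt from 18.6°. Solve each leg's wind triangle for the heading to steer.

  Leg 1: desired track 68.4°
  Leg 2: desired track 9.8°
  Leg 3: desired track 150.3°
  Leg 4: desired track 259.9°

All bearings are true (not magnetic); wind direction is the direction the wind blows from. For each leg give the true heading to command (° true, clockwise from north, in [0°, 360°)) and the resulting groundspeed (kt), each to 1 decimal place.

Leg 1: desired track 68.4°; wind correction -5.7° → command heading 62.7°, groundspeed 83.2 kt
Leg 2: desired track 9.8°; wind correction +1.1° → command heading 10.9°, groundspeed 79.5 kt
Leg 3: desired track 150.3°; wind correction -5.6° → command heading 144.7°, groundspeed 98.8 kt
Leg 4: desired track 259.9°; wind correction +6.6° → command heading 266.5°, groundspeed 96.4 kt

Leg 1: heading=62.7°, groundspeed=83.2 kt
Leg 2: heading=10.9°, groundspeed=79.5 kt
Leg 3: heading=144.7°, groundspeed=98.8 kt
Leg 4: heading=266.5°, groundspeed=96.4 kt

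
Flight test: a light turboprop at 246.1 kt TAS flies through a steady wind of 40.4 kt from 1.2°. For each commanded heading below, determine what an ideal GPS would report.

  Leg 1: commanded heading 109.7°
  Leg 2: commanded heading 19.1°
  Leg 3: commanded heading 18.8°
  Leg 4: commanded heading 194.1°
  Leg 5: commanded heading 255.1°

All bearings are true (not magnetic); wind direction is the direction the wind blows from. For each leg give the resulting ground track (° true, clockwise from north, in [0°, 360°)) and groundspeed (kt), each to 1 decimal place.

Leg 1: heading 109.7°; drift +8.4° → track 118.1°, groundspeed 261.7 kt
Leg 2: heading 19.1°; drift +3.4° → track 22.5°, groundspeed 208.0 kt
Leg 3: heading 18.8°; drift +3.4° → track 22.2°, groundspeed 208.0 kt
Leg 4: heading 194.1°; drift -1.8° → track 192.3°, groundspeed 285.6 kt
Leg 5: heading 255.1°; drift -8.6° → track 246.5°, groundspeed 260.2 kt

Leg 1: track=118.1°, groundspeed=261.7 kt
Leg 2: track=22.5°, groundspeed=208.0 kt
Leg 3: track=22.2°, groundspeed=208.0 kt
Leg 4: track=192.3°, groundspeed=285.6 kt
Leg 5: track=246.5°, groundspeed=260.2 kt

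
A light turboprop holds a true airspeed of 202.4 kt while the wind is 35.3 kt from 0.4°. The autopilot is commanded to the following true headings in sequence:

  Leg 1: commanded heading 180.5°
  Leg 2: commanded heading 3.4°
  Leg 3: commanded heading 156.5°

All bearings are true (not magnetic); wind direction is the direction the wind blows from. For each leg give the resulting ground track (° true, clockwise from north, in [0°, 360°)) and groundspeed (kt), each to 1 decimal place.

Leg 1: heading 180.5°; drift +0.0° → track 180.5°, groundspeed 237.7 kt
Leg 2: heading 3.4°; drift +0.6° → track 4.0°, groundspeed 167.2 kt
Leg 3: heading 156.5°; drift +3.5° → track 160.0°, groundspeed 235.1 kt

Leg 1: track=180.5°, groundspeed=237.7 kt
Leg 2: track=4.0°, groundspeed=167.2 kt
Leg 3: track=160.0°, groundspeed=235.1 kt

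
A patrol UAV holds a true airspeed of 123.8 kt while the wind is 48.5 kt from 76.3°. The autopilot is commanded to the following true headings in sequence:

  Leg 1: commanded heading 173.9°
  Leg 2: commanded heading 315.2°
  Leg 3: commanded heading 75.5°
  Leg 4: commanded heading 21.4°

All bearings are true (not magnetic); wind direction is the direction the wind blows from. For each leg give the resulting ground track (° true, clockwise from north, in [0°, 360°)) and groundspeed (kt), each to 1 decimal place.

Leg 1: track=194.2°, groundspeed=138.8 kt
Leg 2: track=299.6°, groundspeed=154.5 kt
Leg 3: track=75.0°, groundspeed=75.3 kt
Leg 4: track=358.9°, groundspeed=103.8 kt

Leg 1: heading 173.9°; drift +20.3° → track 194.2°, groundspeed 138.8 kt
Leg 2: heading 315.2°; drift -15.6° → track 299.6°, groundspeed 154.5 kt
Leg 3: heading 75.5°; drift -0.5° → track 75.0°, groundspeed 75.3 kt
Leg 4: heading 21.4°; drift -22.5° → track 358.9°, groundspeed 103.8 kt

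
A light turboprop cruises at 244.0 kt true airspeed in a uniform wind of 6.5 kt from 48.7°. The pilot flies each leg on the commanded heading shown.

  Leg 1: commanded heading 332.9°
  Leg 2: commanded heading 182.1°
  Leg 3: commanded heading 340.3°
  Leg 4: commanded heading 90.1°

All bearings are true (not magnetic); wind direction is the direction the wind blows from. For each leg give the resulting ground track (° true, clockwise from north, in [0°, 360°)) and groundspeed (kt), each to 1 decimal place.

Leg 1: heading 332.9°; drift -1.5° → track 331.4°, groundspeed 242.5 kt
Leg 2: heading 182.1°; drift +1.1° → track 183.2°, groundspeed 248.5 kt
Leg 3: heading 340.3°; drift -1.4° → track 338.9°, groundspeed 241.7 kt
Leg 4: heading 90.1°; drift +1.0° → track 91.1°, groundspeed 239.2 kt

Leg 1: track=331.4°, groundspeed=242.5 kt
Leg 2: track=183.2°, groundspeed=248.5 kt
Leg 3: track=338.9°, groundspeed=241.7 kt
Leg 4: track=91.1°, groundspeed=239.2 kt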